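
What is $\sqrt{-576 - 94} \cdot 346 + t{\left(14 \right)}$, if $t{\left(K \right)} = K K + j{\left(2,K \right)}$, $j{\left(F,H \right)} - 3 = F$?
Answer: $201 + 346 i \sqrt{670} \approx 201.0 + 8956.0 i$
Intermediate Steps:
$j{\left(F,H \right)} = 3 + F$
$t{\left(K \right)} = 5 + K^{2}$ ($t{\left(K \right)} = K K + \left(3 + 2\right) = K^{2} + 5 = 5 + K^{2}$)
$\sqrt{-576 - 94} \cdot 346 + t{\left(14 \right)} = \sqrt{-576 - 94} \cdot 346 + \left(5 + 14^{2}\right) = \sqrt{-670} \cdot 346 + \left(5 + 196\right) = i \sqrt{670} \cdot 346 + 201 = 346 i \sqrt{670} + 201 = 201 + 346 i \sqrt{670}$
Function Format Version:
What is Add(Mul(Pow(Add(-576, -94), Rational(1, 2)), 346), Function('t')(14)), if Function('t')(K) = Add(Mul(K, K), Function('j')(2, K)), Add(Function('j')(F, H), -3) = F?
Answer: Add(201, Mul(346, I, Pow(670, Rational(1, 2)))) ≈ Add(201.00, Mul(8956.0, I))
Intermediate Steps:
Function('j')(F, H) = Add(3, F)
Function('t')(K) = Add(5, Pow(K, 2)) (Function('t')(K) = Add(Mul(K, K), Add(3, 2)) = Add(Pow(K, 2), 5) = Add(5, Pow(K, 2)))
Add(Mul(Pow(Add(-576, -94), Rational(1, 2)), 346), Function('t')(14)) = Add(Mul(Pow(Add(-576, -94), Rational(1, 2)), 346), Add(5, Pow(14, 2))) = Add(Mul(Pow(-670, Rational(1, 2)), 346), Add(5, 196)) = Add(Mul(Mul(I, Pow(670, Rational(1, 2))), 346), 201) = Add(Mul(346, I, Pow(670, Rational(1, 2))), 201) = Add(201, Mul(346, I, Pow(670, Rational(1, 2))))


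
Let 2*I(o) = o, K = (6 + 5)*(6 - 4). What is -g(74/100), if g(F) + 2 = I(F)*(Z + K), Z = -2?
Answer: -27/5 ≈ -5.4000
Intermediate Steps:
K = 22 (K = 11*2 = 22)
I(o) = o/2
g(F) = -2 + 10*F (g(F) = -2 + (F/2)*(-2 + 22) = -2 + (F/2)*20 = -2 + 10*F)
-g(74/100) = -(-2 + 10*(74/100)) = -(-2 + 10*(74*(1/100))) = -(-2 + 10*(37/50)) = -(-2 + 37/5) = -1*27/5 = -27/5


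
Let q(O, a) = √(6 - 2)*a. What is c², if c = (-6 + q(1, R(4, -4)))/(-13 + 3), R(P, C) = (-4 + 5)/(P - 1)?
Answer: 64/225 ≈ 0.28444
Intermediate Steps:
R(P, C) = 1/(-1 + P)
q(O, a) = 2*a (q(O, a) = √4*a = 2*a)
c = 8/15 (c = (-6 + 2/(-1 + 4))/(-13 + 3) = (-6 + 2/3)/(-10) = (-6 + 2*(⅓))*(-⅒) = (-6 + ⅔)*(-⅒) = -16/3*(-⅒) = 8/15 ≈ 0.53333)
c² = (8/15)² = 64/225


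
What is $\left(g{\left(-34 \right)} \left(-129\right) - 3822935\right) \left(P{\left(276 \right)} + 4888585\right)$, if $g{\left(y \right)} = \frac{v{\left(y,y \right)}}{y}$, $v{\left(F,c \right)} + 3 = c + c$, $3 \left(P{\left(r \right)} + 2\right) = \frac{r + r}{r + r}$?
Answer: $- \frac{953192714398375}{51} \approx -1.869 \cdot 10^{13}$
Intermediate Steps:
$P{\left(r \right)} = - \frac{5}{3}$ ($P{\left(r \right)} = -2 + \frac{\left(r + r\right) \frac{1}{r + r}}{3} = -2 + \frac{2 r \frac{1}{2 r}}{3} = -2 + \frac{1}{3} \cdot 1 = -2 + \frac{1}{3} = - \frac{5}{3}$)
$v{\left(F,c \right)} = -3 + 2 c$ ($v{\left(F,c \right)} = -3 + \left(c + c\right) = -3 + 2 c$)
$g{\left(y \right)} = \frac{-3 + 2 y}{y}$
$\left(g{\left(-34 \right)} \left(-129\right) - 3822935\right) \left(P{\left(276 \right)} + 4888585\right) = \left(\left(2 - \frac{3}{-34}\right) \left(-129\right) - 3822935\right) \left(- \frac{5}{3} + 4888585\right) = \left(\left(2 - - \frac{3}{34}\right) \left(-129\right) - 3822935\right) \frac{14665750}{3} = \left(\left(2 + \frac{3}{34}\right) \left(-129\right) - 3822935\right) \frac{14665750}{3} = \left(\frac{71}{34} \left(-129\right) - 3822935\right) \frac{14665750}{3} = \left(- \frac{9159}{34} - 3822935\right) \frac{14665750}{3} = \left(- \frac{129988949}{34}\right) \frac{14665750}{3} = - \frac{953192714398375}{51}$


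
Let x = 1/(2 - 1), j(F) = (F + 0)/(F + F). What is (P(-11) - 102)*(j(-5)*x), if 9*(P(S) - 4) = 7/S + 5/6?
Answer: -58199/1188 ≈ -48.989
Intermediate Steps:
j(F) = ½ (j(F) = F/((2*F)) = F*(1/(2*F)) = ½)
P(S) = 221/54 + 7/(9*S) (P(S) = 4 + (7/S + 5/6)/9 = 4 + (7/S + 5*(⅙))/9 = 4 + (7/S + ⅚)/9 = 4 + (⅚ + 7/S)/9 = 4 + (5/54 + 7/(9*S)) = 221/54 + 7/(9*S))
x = 1 (x = 1/1 = 1)
(P(-11) - 102)*(j(-5)*x) = ((1/54)*(42 + 221*(-11))/(-11) - 102)*((½)*1) = ((1/54)*(-1/11)*(42 - 2431) - 102)*(½) = ((1/54)*(-1/11)*(-2389) - 102)*(½) = (2389/594 - 102)*(½) = -58199/594*½ = -58199/1188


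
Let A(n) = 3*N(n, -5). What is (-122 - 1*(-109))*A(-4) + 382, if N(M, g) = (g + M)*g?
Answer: -1373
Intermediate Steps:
N(M, g) = g*(M + g) (N(M, g) = (M + g)*g = g*(M + g))
A(n) = 75 - 15*n (A(n) = 3*(-5*(n - 5)) = 3*(-5*(-5 + n)) = 3*(25 - 5*n) = 75 - 15*n)
(-122 - 1*(-109))*A(-4) + 382 = (-122 - 1*(-109))*(75 - 15*(-4)) + 382 = (-122 + 109)*(75 + 60) + 382 = -13*135 + 382 = -1755 + 382 = -1373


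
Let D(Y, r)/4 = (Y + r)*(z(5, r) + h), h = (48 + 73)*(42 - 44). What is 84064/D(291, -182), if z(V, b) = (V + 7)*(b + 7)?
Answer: -10508/127639 ≈ -0.082326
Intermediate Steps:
z(V, b) = (7 + V)*(7 + b)
h = -242 (h = 121*(-2) = -242)
D(Y, r) = 4*(-158 + 12*r)*(Y + r) (D(Y, r) = 4*((Y + r)*((49 + 7*5 + 7*r + 5*r) - 242)) = 4*((Y + r)*((49 + 35 + 7*r + 5*r) - 242)) = 4*((Y + r)*((84 + 12*r) - 242)) = 4*((Y + r)*(-158 + 12*r)) = 4*((-158 + 12*r)*(Y + r)) = 4*(-158 + 12*r)*(Y + r))
84064/D(291, -182) = 84064/(-632*291 - 632*(-182) + 48*(-182)² + 48*291*(-182)) = 84064/(-183912 + 115024 + 48*33124 - 2542176) = 84064/(-183912 + 115024 + 1589952 - 2542176) = 84064/(-1021112) = 84064*(-1/1021112) = -10508/127639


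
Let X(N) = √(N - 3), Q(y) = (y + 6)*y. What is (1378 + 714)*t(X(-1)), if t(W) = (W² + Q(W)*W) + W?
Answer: -58576 - 12552*I ≈ -58576.0 - 12552.0*I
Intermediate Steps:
Q(y) = y*(6 + y) (Q(y) = (6 + y)*y = y*(6 + y))
X(N) = √(-3 + N)
t(W) = W + W² + W²*(6 + W) (t(W) = (W² + (W*(6 + W))*W) + W = (W² + W²*(6 + W)) + W = W + W² + W²*(6 + W))
(1378 + 714)*t(X(-1)) = (1378 + 714)*(√(-3 - 1)*(1 + √(-3 - 1) + √(-3 - 1)*(6 + √(-3 - 1)))) = 2092*(√(-4)*(1 + √(-4) + √(-4)*(6 + √(-4)))) = 2092*((2*I)*(1 + 2*I + (2*I)*(6 + 2*I))) = 2092*((2*I)*(1 + 2*I + 2*I*(6 + 2*I))) = 2092*(2*I*(1 + 2*I + 2*I*(6 + 2*I))) = 4184*I*(1 + 2*I + 2*I*(6 + 2*I))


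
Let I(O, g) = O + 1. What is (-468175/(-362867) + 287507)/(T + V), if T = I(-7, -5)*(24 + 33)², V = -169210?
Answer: -13040908843/8559306796 ≈ -1.5236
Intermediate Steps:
I(O, g) = 1 + O
T = -19494 (T = (1 - 7)*(24 + 33)² = -6*57² = -6*3249 = -19494)
(-468175/(-362867) + 287507)/(T + V) = (-468175/(-362867) + 287507)/(-19494 - 169210) = (-468175*(-1/362867) + 287507)/(-188704) = (468175/362867 + 287507)*(-1/188704) = (104327270744/362867)*(-1/188704) = -13040908843/8559306796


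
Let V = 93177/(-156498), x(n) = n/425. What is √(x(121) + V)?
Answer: I*√6108420180958/4434110 ≈ 0.55739*I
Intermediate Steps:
x(n) = n/425 (x(n) = n*(1/425) = n/425)
V = -31059/52166 (V = 93177*(-1/156498) = -31059/52166 ≈ -0.59539)
√(x(121) + V) = √((1/425)*121 - 31059/52166) = √(121/425 - 31059/52166) = √(-6887989/22170550) = I*√6108420180958/4434110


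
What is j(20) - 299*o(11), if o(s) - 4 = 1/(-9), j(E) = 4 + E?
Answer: -10249/9 ≈ -1138.8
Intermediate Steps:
o(s) = 35/9 (o(s) = 4 + 1/(-9) = 4 - 1/9 = 35/9)
j(20) - 299*o(11) = (4 + 20) - 299*35/9 = 24 - 10465/9 = -10249/9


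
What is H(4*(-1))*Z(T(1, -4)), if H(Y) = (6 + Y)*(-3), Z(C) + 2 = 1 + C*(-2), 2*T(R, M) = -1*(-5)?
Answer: 36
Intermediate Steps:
T(R, M) = 5/2 (T(R, M) = (-1*(-5))/2 = (1/2)*5 = 5/2)
Z(C) = -1 - 2*C (Z(C) = -2 + (1 + C*(-2)) = -2 + (1 - 2*C) = -1 - 2*C)
H(Y) = -18 - 3*Y
H(4*(-1))*Z(T(1, -4)) = (-18 - 12*(-1))*(-1 - 2*5/2) = (-18 - 3*(-4))*(-1 - 5) = (-18 + 12)*(-6) = -6*(-6) = 36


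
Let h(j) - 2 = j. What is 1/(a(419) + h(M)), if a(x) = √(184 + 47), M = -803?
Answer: -267/213790 - √231/641370 ≈ -0.0012726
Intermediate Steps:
h(j) = 2 + j
a(x) = √231
1/(a(419) + h(M)) = 1/(√231 + (2 - 803)) = 1/(√231 - 801) = 1/(-801 + √231)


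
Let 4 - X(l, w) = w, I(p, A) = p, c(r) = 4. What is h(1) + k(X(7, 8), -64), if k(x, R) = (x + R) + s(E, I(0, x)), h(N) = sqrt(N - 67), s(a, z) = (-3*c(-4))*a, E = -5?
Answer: -8 + I*sqrt(66) ≈ -8.0 + 8.124*I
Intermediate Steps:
X(l, w) = 4 - w
s(a, z) = -12*a (s(a, z) = (-3*4)*a = -12*a)
h(N) = sqrt(-67 + N)
k(x, R) = 60 + R + x (k(x, R) = (x + R) - 12*(-5) = (R + x) + 60 = 60 + R + x)
h(1) + k(X(7, 8), -64) = sqrt(-67 + 1) + (60 - 64 + (4 - 1*8)) = sqrt(-66) + (60 - 64 + (4 - 8)) = I*sqrt(66) + (60 - 64 - 4) = I*sqrt(66) - 8 = -8 + I*sqrt(66)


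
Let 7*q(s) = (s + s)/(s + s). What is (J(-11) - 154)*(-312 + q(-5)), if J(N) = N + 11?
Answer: 48026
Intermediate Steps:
J(N) = 11 + N
q(s) = ⅐ (q(s) = ((s + s)/(s + s))/7 = ((2*s)/((2*s)))/7 = ((2*s)*(1/(2*s)))/7 = (⅐)*1 = ⅐)
(J(-11) - 154)*(-312 + q(-5)) = ((11 - 11) - 154)*(-312 + ⅐) = (0 - 154)*(-2183/7) = -154*(-2183/7) = 48026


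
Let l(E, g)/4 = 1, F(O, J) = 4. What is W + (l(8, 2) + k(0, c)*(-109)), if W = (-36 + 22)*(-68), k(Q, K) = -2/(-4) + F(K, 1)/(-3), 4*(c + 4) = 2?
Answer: 6281/6 ≈ 1046.8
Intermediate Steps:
c = -7/2 (c = -4 + (¼)*2 = -4 + ½ = -7/2 ≈ -3.5000)
l(E, g) = 4 (l(E, g) = 4*1 = 4)
k(Q, K) = -⅚ (k(Q, K) = -2/(-4) + 4/(-3) = -2*(-¼) + 4*(-⅓) = ½ - 4/3 = -⅚)
W = 952 (W = -14*(-68) = 952)
W + (l(8, 2) + k(0, c)*(-109)) = 952 + (4 - ⅚*(-109)) = 952 + (4 + 545/6) = 952 + 569/6 = 6281/6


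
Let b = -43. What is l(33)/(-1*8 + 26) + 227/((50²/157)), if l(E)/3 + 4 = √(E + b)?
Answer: 101917/7500 + I*√10/6 ≈ 13.589 + 0.52705*I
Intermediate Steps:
l(E) = -12 + 3*√(-43 + E) (l(E) = -12 + 3*√(E - 43) = -12 + 3*√(-43 + E))
l(33)/(-1*8 + 26) + 227/((50²/157)) = (-12 + 3*√(-43 + 33))/(-1*8 + 26) + 227/((50²/157)) = (-12 + 3*√(-10))/(-8 + 26) + 227/((2500*(1/157))) = (-12 + 3*(I*√10))/18 + 227/(2500/157) = (-12 + 3*I*√10)*(1/18) + 227*(157/2500) = (-⅔ + I*√10/6) + 35639/2500 = 101917/7500 + I*√10/6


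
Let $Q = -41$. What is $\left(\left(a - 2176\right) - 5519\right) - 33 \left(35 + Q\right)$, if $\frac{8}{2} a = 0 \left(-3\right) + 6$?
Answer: $- \frac{14991}{2} \approx -7495.5$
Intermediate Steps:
$a = \frac{3}{2}$ ($a = \frac{0 \left(-3\right) + 6}{4} = \frac{0 + 6}{4} = \frac{1}{4} \cdot 6 = \frac{3}{2} \approx 1.5$)
$\left(\left(a - 2176\right) - 5519\right) - 33 \left(35 + Q\right) = \left(\left(\frac{3}{2} - 2176\right) - 5519\right) - 33 \left(35 - 41\right) = \left(\left(\frac{3}{2} - 2176\right) - 5519\right) - -198 = \left(- \frac{4349}{2} - 5519\right) + 198 = - \frac{15387}{2} + 198 = - \frac{14991}{2}$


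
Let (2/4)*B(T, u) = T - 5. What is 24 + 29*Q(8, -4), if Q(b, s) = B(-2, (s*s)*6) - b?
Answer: -614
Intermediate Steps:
B(T, u) = -10 + 2*T (B(T, u) = 2*(T - 5) = 2*(-5 + T) = -10 + 2*T)
Q(b, s) = -14 - b (Q(b, s) = (-10 + 2*(-2)) - b = (-10 - 4) - b = -14 - b)
24 + 29*Q(8, -4) = 24 + 29*(-14 - 1*8) = 24 + 29*(-14 - 8) = 24 + 29*(-22) = 24 - 638 = -614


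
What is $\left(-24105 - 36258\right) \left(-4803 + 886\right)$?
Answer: $236441871$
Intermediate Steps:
$\left(-24105 - 36258\right) \left(-4803 + 886\right) = \left(-60363\right) \left(-3917\right) = 236441871$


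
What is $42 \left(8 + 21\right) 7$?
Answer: $8526$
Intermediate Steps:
$42 \left(8 + 21\right) 7 = 42 \cdot 29 \cdot 7 = 1218 \cdot 7 = 8526$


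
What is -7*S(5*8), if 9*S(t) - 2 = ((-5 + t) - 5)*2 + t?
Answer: -238/3 ≈ -79.333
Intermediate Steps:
S(t) = -2 + t/3 (S(t) = 2/9 + (((-5 + t) - 5)*2 + t)/9 = 2/9 + ((-10 + t)*2 + t)/9 = 2/9 + ((-20 + 2*t) + t)/9 = 2/9 + (-20 + 3*t)/9 = 2/9 + (-20/9 + t/3) = -2 + t/3)
-7*S(5*8) = -7*(-2 + (5*8)/3) = -7*(-2 + (⅓)*40) = -7*(-2 + 40/3) = -7*34/3 = -238/3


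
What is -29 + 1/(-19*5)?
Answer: -2756/95 ≈ -29.011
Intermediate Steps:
-29 + 1/(-19*5) = -29 - 1/19*⅕ = -29 - 1/95 = -2756/95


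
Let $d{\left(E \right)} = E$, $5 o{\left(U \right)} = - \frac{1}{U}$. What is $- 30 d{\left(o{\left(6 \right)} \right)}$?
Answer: $1$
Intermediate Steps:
$o{\left(U \right)} = - \frac{1}{5 U}$ ($o{\left(U \right)} = \frac{\left(-1\right) \frac{1}{U}}{5} = - \frac{1}{5 U}$)
$- 30 d{\left(o{\left(6 \right)} \right)} = - 30 \left(- \frac{1}{5 \cdot 6}\right) = - 30 \left(\left(- \frac{1}{5}\right) \frac{1}{6}\right) = \left(-30\right) \left(- \frac{1}{30}\right) = 1$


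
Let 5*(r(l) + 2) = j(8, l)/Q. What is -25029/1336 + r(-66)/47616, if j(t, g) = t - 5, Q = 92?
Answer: -68527552819/3657861120 ≈ -18.734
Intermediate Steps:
j(t, g) = -5 + t
r(l) = -917/460 (r(l) = -2 + ((-5 + 8)/92)/5 = -2 + (3*(1/92))/5 = -2 + (⅕)*(3/92) = -2 + 3/460 = -917/460)
-25029/1336 + r(-66)/47616 = -25029/1336 - 917/460/47616 = -25029*1/1336 - 917/460*1/47616 = -25029/1336 - 917/21903360 = -68527552819/3657861120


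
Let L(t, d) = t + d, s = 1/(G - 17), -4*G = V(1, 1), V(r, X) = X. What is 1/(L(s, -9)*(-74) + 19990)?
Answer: 69/1425560 ≈ 4.8402e-5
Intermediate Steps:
G = -1/4 (G = -1/4*1 = -1/4 ≈ -0.25000)
s = -4/69 (s = 1/(-1/4 - 17) = 1/(-69/4) = -4/69 ≈ -0.057971)
L(t, d) = d + t
1/(L(s, -9)*(-74) + 19990) = 1/((-9 - 4/69)*(-74) + 19990) = 1/(-625/69*(-74) + 19990) = 1/(46250/69 + 19990) = 1/(1425560/69) = 69/1425560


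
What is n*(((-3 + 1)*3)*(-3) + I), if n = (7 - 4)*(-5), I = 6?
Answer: -360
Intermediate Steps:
n = -15 (n = 3*(-5) = -15)
n*(((-3 + 1)*3)*(-3) + I) = -15*(((-3 + 1)*3)*(-3) + 6) = -15*(-2*3*(-3) + 6) = -15*(-6*(-3) + 6) = -15*(18 + 6) = -15*24 = -360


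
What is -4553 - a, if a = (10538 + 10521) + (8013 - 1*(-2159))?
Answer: -35784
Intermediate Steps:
a = 31231 (a = 21059 + (8013 + 2159) = 21059 + 10172 = 31231)
-4553 - a = -4553 - 1*31231 = -4553 - 31231 = -35784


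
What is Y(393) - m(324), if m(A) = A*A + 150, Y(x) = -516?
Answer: -105642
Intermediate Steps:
m(A) = 150 + A**2 (m(A) = A**2 + 150 = 150 + A**2)
Y(393) - m(324) = -516 - (150 + 324**2) = -516 - (150 + 104976) = -516 - 1*105126 = -516 - 105126 = -105642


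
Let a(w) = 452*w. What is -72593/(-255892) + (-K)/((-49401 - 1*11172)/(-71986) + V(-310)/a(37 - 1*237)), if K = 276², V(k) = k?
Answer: -906070400672180663/10049454341108 ≈ -90161.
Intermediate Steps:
K = 76176
-72593/(-255892) + (-K)/((-49401 - 1*11172)/(-71986) + V(-310)/a(37 - 1*237)) = -72593/(-255892) + (-1*76176)/((-49401 - 1*11172)/(-71986) - 310*1/(452*(37 - 1*237))) = -72593*(-1/255892) - 76176/((-49401 - 11172)*(-1/71986) - 310*1/(452*(37 - 237))) = 72593/255892 - 76176/(-60573*(-1/71986) - 310/(452*(-200))) = 72593/255892 - 76176/(60573/71986 - 310/(-90400)) = 72593/255892 - 76176/(60573/71986 - 310*(-1/90400)) = 72593/255892 - 76176/(60573/71986 + 31/9040) = 72593/255892 - 76176/274905743/325376720 = 72593/255892 - 76176*325376720/274905743 = 72593/255892 - 24785897022720/274905743 = -906070400672180663/10049454341108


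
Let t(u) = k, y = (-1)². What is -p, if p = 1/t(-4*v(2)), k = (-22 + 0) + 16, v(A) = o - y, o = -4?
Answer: ⅙ ≈ 0.16667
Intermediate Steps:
y = 1
v(A) = -5 (v(A) = -4 - 1*1 = -4 - 1 = -5)
k = -6 (k = -22 + 16 = -6)
t(u) = -6
p = -⅙ (p = 1/(-6) = -⅙ ≈ -0.16667)
-p = -1*(-⅙) = ⅙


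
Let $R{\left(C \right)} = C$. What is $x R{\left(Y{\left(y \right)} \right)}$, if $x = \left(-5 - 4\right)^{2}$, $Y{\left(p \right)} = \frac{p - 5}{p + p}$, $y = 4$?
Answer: $- \frac{81}{8} \approx -10.125$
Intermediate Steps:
$Y{\left(p \right)} = \frac{-5 + p}{2 p}$
$x = 81$ ($x = \left(-9\right)^{2} = 81$)
$x R{\left(Y{\left(y \right)} \right)} = 81 \frac{-5 + 4}{2 \cdot 4} = 81 \cdot \frac{1}{2} \cdot \frac{1}{4} \left(-1\right) = 81 \left(- \frac{1}{8}\right) = - \frac{81}{8}$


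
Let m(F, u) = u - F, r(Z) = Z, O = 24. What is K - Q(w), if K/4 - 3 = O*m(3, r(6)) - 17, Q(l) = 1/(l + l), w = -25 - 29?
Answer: 25057/108 ≈ 232.01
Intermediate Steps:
w = -54
Q(l) = 1/(2*l)
K = 232 (K = 12 + 4*(24*(6 - 1*3) - 17) = 12 + 4*(24*(6 - 3) - 17) = 12 + 4*(24*3 - 17) = 12 + 4*(72 - 17) = 12 + 4*55 = 12 + 220 = 232)
K - Q(w) = 232 - 1/(2*(-54)) = 232 - (-1)/(2*54) = 232 - 1*(-1/108) = 232 + 1/108 = 25057/108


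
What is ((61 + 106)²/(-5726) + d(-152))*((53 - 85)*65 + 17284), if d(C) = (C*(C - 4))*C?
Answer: -22412666561118/409 ≈ -5.4799e+10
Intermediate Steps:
d(C) = C²*(-4 + C) (d(C) = (C*(-4 + C))*C = C²*(-4 + C))
((61 + 106)²/(-5726) + d(-152))*((53 - 85)*65 + 17284) = ((61 + 106)²/(-5726) + (-152)²*(-4 - 152))*((53 - 85)*65 + 17284) = (167²*(-1/5726) + 23104*(-156))*(-32*65 + 17284) = (27889*(-1/5726) - 3604224)*(-2080 + 17284) = (-27889/5726 - 3604224)*15204 = -20637814513/5726*15204 = -22412666561118/409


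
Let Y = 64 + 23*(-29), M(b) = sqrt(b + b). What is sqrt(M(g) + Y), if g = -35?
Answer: sqrt(-603 + I*sqrt(70)) ≈ 0.1704 + 24.557*I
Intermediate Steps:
M(b) = sqrt(2)*sqrt(b) (M(b) = sqrt(2*b) = sqrt(2)*sqrt(b))
Y = -603 (Y = 64 - 667 = -603)
sqrt(M(g) + Y) = sqrt(sqrt(2)*sqrt(-35) - 603) = sqrt(sqrt(2)*(I*sqrt(35)) - 603) = sqrt(I*sqrt(70) - 603) = sqrt(-603 + I*sqrt(70))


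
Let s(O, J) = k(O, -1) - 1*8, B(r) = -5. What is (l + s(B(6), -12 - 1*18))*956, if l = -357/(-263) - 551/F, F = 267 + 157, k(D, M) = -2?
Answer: -264970935/27878 ≈ -9504.7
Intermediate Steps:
F = 424
s(O, J) = -10 (s(O, J) = -2 - 1*8 = -2 - 8 = -10)
l = 6455/111512 (l = -357/(-263) - 551/424 = -357*(-1/263) - 551*1/424 = 357/263 - 551/424 = 6455/111512 ≈ 0.057886)
(l + s(B(6), -12 - 1*18))*956 = (6455/111512 - 10)*956 = -1108665/111512*956 = -264970935/27878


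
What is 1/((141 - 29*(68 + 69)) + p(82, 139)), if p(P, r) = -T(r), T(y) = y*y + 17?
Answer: -1/23170 ≈ -4.3159e-5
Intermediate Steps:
T(y) = 17 + y² (T(y) = y² + 17 = 17 + y²)
p(P, r) = -17 - r² (p(P, r) = -(17 + r²) = -17 - r²)
1/((141 - 29*(68 + 69)) + p(82, 139)) = 1/((141 - 29*(68 + 69)) + (-17 - 1*139²)) = 1/((141 - 29*137) + (-17 - 1*19321)) = 1/((141 - 3973) + (-17 - 19321)) = 1/(-3832 - 19338) = 1/(-23170) = -1/23170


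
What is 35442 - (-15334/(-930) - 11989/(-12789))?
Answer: 70221956674/1982295 ≈ 35425.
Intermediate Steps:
35442 - (-15334/(-930) - 11989/(-12789)) = 35442 - (-15334*(-1/930) - 11989*(-1/12789)) = 35442 - (7667/465 + 11989/12789) = 35442 - 1*34542716/1982295 = 35442 - 34542716/1982295 = 70221956674/1982295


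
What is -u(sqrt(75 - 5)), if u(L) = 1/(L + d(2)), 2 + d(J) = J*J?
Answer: 1/33 - sqrt(70)/66 ≈ -0.096464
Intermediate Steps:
d(J) = -2 + J**2 (d(J) = -2 + J*J = -2 + J**2)
u(L) = 1/(2 + L) (u(L) = 1/(L + (-2 + 2**2)) = 1/(L + (-2 + 4)) = 1/(L + 2) = 1/(2 + L))
-u(sqrt(75 - 5)) = -1/(2 + sqrt(75 - 5)) = -1/(2 + sqrt(70))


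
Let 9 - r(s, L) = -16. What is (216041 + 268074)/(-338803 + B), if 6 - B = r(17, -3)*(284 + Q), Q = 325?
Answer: -484115/354022 ≈ -1.3675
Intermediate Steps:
r(s, L) = 25 (r(s, L) = 9 - 1*(-16) = 9 + 16 = 25)
B = -15219 (B = 6 - 25*(284 + 325) = 6 - 25*609 = 6 - 1*15225 = 6 - 15225 = -15219)
(216041 + 268074)/(-338803 + B) = (216041 + 268074)/(-338803 - 15219) = 484115/(-354022) = 484115*(-1/354022) = -484115/354022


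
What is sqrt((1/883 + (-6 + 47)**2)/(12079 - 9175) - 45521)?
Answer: I*sqrt(154602157265826)/58278 ≈ 213.36*I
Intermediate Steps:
sqrt((1/883 + (-6 + 47)**2)/(12079 - 9175) - 45521) = sqrt((1/883 + 41**2)/2904 - 45521) = sqrt((1/883 + 1681)*(1/2904) - 45521) = sqrt((1484324/883)*(1/2904) - 45521) = sqrt(371081/641058 - 45521) = sqrt(-29181230137/641058) = I*sqrt(154602157265826)/58278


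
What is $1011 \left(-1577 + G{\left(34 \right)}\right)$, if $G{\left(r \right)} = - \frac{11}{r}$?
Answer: $- \frac{54218919}{34} \approx -1.5947 \cdot 10^{6}$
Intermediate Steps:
$1011 \left(-1577 + G{\left(34 \right)}\right) = 1011 \left(-1577 - \frac{11}{34}\right) = 1011 \left(- \frac{53629}{34}\right) = - \frac{54218919}{34}$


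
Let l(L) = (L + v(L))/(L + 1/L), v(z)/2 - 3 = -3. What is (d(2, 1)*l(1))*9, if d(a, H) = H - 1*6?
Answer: -45/2 ≈ -22.500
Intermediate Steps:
v(z) = 0 (v(z) = 6 + 2*(-3) = 6 - 6 = 0)
d(a, H) = -6 + H (d(a, H) = H - 6 = -6 + H)
l(L) = L/(L + 1/L) (l(L) = (L + 0)/(L + 1/L) = L/(L + 1/L))
(d(2, 1)*l(1))*9 = ((-6 + 1)*(1²/(1 + 1²)))*9 = -5/(1 + 1)*9 = -5/2*9 = -45/2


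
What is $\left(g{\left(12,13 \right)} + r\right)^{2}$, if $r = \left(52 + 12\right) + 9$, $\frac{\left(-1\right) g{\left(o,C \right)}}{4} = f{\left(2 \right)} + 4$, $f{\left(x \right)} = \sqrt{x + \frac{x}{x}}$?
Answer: $3297 - 456 \sqrt{3} \approx 2507.2$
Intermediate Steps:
$f{\left(x \right)} = \sqrt{1 + x}$ ($f{\left(x \right)} = \sqrt{x + 1} = \sqrt{1 + x}$)
$g{\left(o,C \right)} = -16 - 4 \sqrt{3}$ ($g{\left(o,C \right)} = - 4 \left(\sqrt{1 + 2} + 4\right) = - 4 \left(\sqrt{3} + 4\right) = - 4 \left(4 + \sqrt{3}\right) = -16 - 4 \sqrt{3}$)
$r = 73$ ($r = 64 + 9 = 73$)
$\left(g{\left(12,13 \right)} + r\right)^{2} = \left(\left(-16 - 4 \sqrt{3}\right) + 73\right)^{2} = \left(57 - 4 \sqrt{3}\right)^{2}$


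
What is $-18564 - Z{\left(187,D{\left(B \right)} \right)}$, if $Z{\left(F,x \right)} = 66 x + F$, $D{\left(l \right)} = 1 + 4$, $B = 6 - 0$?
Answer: $-19081$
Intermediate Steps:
$B = 6$ ($B = 6 + 0 = 6$)
$D{\left(l \right)} = 5$
$Z{\left(F,x \right)} = F + 66 x$
$-18564 - Z{\left(187,D{\left(B \right)} \right)} = -18564 - \left(187 + 66 \cdot 5\right) = -18564 - \left(187 + 330\right) = -18564 - 517 = -19081$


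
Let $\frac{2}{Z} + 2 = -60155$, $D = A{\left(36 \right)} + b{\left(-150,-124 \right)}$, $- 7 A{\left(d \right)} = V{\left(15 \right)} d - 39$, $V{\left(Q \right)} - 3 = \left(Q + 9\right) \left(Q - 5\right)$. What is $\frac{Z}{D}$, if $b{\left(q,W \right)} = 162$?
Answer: $\frac{14}{455689275} \approx 3.0723 \cdot 10^{-8}$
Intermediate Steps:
$V{\left(Q \right)} = 3 + \left(-5 + Q\right) \left(9 + Q\right)$ ($V{\left(Q \right)} = 3 + \left(Q + 9\right) \left(Q - 5\right) = 3 + \left(9 + Q\right) \left(-5 + Q\right) = 3 + \left(-5 + Q\right) \left(9 + Q\right)$)
$A{\left(d \right)} = \frac{39}{7} - \frac{243 d}{7}$ ($A{\left(d \right)} = - \frac{\left(-42 + 15^{2} + 4 \cdot 15\right) d - 39}{7} = - \frac{\left(-42 + 225 + 60\right) d - 39}{7} = - \frac{243 d - 39}{7} = - \frac{-39 + 243 d}{7} = \frac{39}{7} - \frac{243 d}{7}$)
$D = - \frac{7575}{7}$ ($D = \left(\frac{39}{7} - \frac{8748}{7}\right) + 162 = - \frac{8709}{7} + 162 = - \frac{7575}{7} \approx -1082.1$)
$Z = - \frac{2}{60157}$ ($Z = \frac{2}{-2 - 60155} = \frac{2}{-60157} = 2 \left(- \frac{1}{60157}\right) = - \frac{2}{60157} \approx -3.3246 \cdot 10^{-5}$)
$\frac{Z}{D} = - \frac{2}{60157 \left(- \frac{7575}{7}\right)} = \left(- \frac{2}{60157}\right) \left(- \frac{7}{7575}\right) = \frac{14}{455689275}$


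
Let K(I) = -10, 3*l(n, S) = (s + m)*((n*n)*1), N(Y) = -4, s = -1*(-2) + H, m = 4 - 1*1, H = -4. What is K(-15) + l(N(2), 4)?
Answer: -14/3 ≈ -4.6667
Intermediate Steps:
m = 3 (m = 4 - 1 = 3)
s = -2 (s = -1*(-2) - 4 = 2 - 4 = -2)
l(n, S) = n²/3 (l(n, S) = ((-2 + 3)*((n*n)*1))/3 = (1*(n²*1))/3 = (1*n²)/3 = n²/3)
K(-15) + l(N(2), 4) = -10 + (⅓)*(-4)² = -10 + (⅓)*16 = -10 + 16/3 = -14/3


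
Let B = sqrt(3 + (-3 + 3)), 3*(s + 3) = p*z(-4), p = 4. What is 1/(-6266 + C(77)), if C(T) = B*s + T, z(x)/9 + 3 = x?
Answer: -2063/12760338 + 29*sqrt(3)/12760338 ≈ -0.00015774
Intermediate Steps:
z(x) = -27 + 9*x
s = -87 (s = -3 + (4*(-27 + 9*(-4)))/3 = -3 + (4*(-27 - 36))/3 = -3 + (4*(-63))/3 = -3 + (1/3)*(-252) = -3 - 84 = -87)
B = sqrt(3) (B = sqrt(3 + 0) = sqrt(3) ≈ 1.7320)
C(T) = T - 87*sqrt(3) (C(T) = sqrt(3)*(-87) + T = -87*sqrt(3) + T = T - 87*sqrt(3))
1/(-6266 + C(77)) = 1/(-6266 + (77 - 87*sqrt(3))) = 1/(-6189 - 87*sqrt(3))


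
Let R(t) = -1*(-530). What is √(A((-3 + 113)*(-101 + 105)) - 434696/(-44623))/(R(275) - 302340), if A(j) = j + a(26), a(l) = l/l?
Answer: -√897521988497/13467667630 ≈ -7.0345e-5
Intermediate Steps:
R(t) = 530
a(l) = 1
A(j) = 1 + j (A(j) = j + 1 = 1 + j)
√(A((-3 + 113)*(-101 + 105)) - 434696/(-44623))/(R(275) - 302340) = √((1 + (-3 + 113)*(-101 + 105)) - 434696/(-44623))/(530 - 302340) = √((1 + 110*4) - 434696*(-1/44623))/(-301810) = √((1 + 440) + 434696/44623)*(-1/301810) = √(441 + 434696/44623)*(-1/301810) = √(20113439/44623)*(-1/301810) = (√897521988497/44623)*(-1/301810) = -√897521988497/13467667630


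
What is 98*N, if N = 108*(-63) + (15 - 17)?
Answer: -666988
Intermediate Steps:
N = -6806 (N = -6804 - 2 = -6806)
98*N = 98*(-6806) = -666988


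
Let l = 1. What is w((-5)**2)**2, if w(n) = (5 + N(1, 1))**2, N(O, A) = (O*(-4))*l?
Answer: 1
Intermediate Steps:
N(O, A) = -4*O (N(O, A) = (O*(-4))*1 = -4*O*1 = -4*O)
w(n) = 1 (w(n) = (5 - 4*1)**2 = (5 - 4)**2 = 1**2 = 1)
w((-5)**2)**2 = 1**2 = 1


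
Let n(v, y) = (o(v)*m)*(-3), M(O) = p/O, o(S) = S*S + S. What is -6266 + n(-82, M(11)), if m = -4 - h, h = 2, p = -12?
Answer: 113290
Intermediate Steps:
o(S) = S + S² (o(S) = S² + S = S + S²)
m = -6 (m = -4 - 1*2 = -4 - 2 = -6)
M(O) = -12/O
n(v, y) = 18*v*(1 + v) (n(v, y) = ((v*(1 + v))*(-6))*(-3) = -6*v*(1 + v)*(-3) = 18*v*(1 + v))
-6266 + n(-82, M(11)) = -6266 + 18*(-82)*(1 - 82) = -6266 + 18*(-82)*(-81) = -6266 + 119556 = 113290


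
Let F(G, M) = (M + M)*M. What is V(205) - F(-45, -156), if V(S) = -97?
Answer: -48769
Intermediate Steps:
F(G, M) = 2*M² (F(G, M) = (2*M)*M = 2*M²)
V(205) - F(-45, -156) = -97 - 2*(-156)² = -97 - 2*24336 = -97 - 1*48672 = -97 - 48672 = -48769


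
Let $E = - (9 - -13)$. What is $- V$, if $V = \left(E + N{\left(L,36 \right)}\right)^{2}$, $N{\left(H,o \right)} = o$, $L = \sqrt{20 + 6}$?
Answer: $-196$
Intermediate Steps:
$L = \sqrt{26} \approx 5.099$
$E = -22$ ($E = - (9 + 13) = \left(-1\right) 22 = -22$)
$V = 196$ ($V = \left(-22 + 36\right)^{2} = 14^{2} = 196$)
$- V = \left(-1\right) 196 = -196$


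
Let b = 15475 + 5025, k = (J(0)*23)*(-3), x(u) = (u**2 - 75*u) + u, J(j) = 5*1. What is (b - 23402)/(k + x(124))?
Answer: -2902/5855 ≈ -0.49564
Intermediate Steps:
J(j) = 5
x(u) = u**2 - 74*u
k = -345 (k = (5*23)*(-3) = 115*(-3) = -345)
b = 20500
(b - 23402)/(k + x(124)) = (20500 - 23402)/(-345 + 124*(-74 + 124)) = -2902/(-345 + 124*50) = -2902/(-345 + 6200) = -2902/5855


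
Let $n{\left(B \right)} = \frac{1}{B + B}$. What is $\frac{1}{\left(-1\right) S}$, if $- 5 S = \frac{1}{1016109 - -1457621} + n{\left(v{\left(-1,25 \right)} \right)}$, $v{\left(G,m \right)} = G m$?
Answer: $- \frac{30921625}{123684} \approx -250.01$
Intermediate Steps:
$n{\left(B \right)} = \frac{1}{2 B}$
$S = \frac{123684}{30921625}$ ($S = - \frac{\frac{1}{1016109 - -1457621} + \frac{1}{2 \left(\left(-1\right) 25\right)}}{5} = - \frac{\frac{1}{1016109 + 1457621} + \frac{1}{2 \left(-25\right)}}{5} = - \frac{\frac{1}{2473730} + \frac{1}{2} \left(- \frac{1}{25}\right)}{5} = - \frac{\frac{1}{2473730} - \frac{1}{50}}{5} = \left(- \frac{1}{5}\right) \left(- \frac{123684}{6184325}\right) = \frac{123684}{30921625} \approx 0.0039999$)
$\frac{1}{\left(-1\right) S} = \frac{1}{\left(-1\right) \frac{123684}{30921625}} = \frac{1}{- \frac{123684}{30921625}} = - \frac{30921625}{123684}$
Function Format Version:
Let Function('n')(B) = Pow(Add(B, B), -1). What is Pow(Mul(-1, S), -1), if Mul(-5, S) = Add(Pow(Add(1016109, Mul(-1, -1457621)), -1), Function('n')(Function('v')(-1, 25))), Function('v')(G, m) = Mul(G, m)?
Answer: Rational(-30921625, 123684) ≈ -250.01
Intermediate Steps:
Function('n')(B) = Mul(Rational(1, 2), Pow(B, -1)) (Function('n')(B) = Pow(Mul(2, B), -1) = Mul(Rational(1, 2), Pow(B, -1)))
S = Rational(123684, 30921625) (S = Mul(Rational(-1, 5), Add(Pow(Add(1016109, Mul(-1, -1457621)), -1), Mul(Rational(1, 2), Pow(Mul(-1, 25), -1)))) = Mul(Rational(-1, 5), Add(Pow(Add(1016109, 1457621), -1), Mul(Rational(1, 2), Pow(-25, -1)))) = Mul(Rational(-1, 5), Add(Pow(2473730, -1), Mul(Rational(1, 2), Rational(-1, 25)))) = Mul(Rational(-1, 5), Add(Rational(1, 2473730), Rational(-1, 50))) = Mul(Rational(-1, 5), Rational(-123684, 6184325)) = Rational(123684, 30921625) ≈ 0.0039999)
Pow(Mul(-1, S), -1) = Pow(Mul(-1, Rational(123684, 30921625)), -1) = Pow(Rational(-123684, 30921625), -1) = Rational(-30921625, 123684)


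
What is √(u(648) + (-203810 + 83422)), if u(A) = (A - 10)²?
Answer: 8*√4479 ≈ 535.40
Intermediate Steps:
u(A) = (-10 + A)²
√(u(648) + (-203810 + 83422)) = √((-10 + 648)² + (-203810 + 83422)) = √(638² - 120388) = √(407044 - 120388) = √286656 = 8*√4479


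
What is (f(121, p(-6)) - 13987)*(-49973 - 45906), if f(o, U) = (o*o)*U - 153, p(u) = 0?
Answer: 1355729060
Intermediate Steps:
f(o, U) = -153 + U*o**2 (f(o, U) = o**2*U - 153 = U*o**2 - 153 = -153 + U*o**2)
(f(121, p(-6)) - 13987)*(-49973 - 45906) = ((-153 + 0*121**2) - 13987)*(-49973 - 45906) = ((-153 + 0*14641) - 13987)*(-95879) = ((-153 + 0) - 13987)*(-95879) = (-153 - 13987)*(-95879) = -14140*(-95879) = 1355729060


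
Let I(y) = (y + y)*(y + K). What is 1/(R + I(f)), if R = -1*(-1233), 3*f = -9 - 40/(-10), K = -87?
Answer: 9/13757 ≈ 0.00065421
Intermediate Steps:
f = -5/3 (f = (-9 - 40/(-10))/3 = (-9 - 40*(-1/10))/3 = (-9 + 4)/3 = (1/3)*(-5) = -5/3 ≈ -1.6667)
I(y) = 2*y*(-87 + y) (I(y) = (y + y)*(y - 87) = (2*y)*(-87 + y) = 2*y*(-87 + y))
R = 1233
1/(R + I(f)) = 1/(1233 + 2*(-5/3)*(-87 - 5/3)) = 1/(1233 + 2*(-5/3)*(-266/3)) = 1/(1233 + 2660/9) = 1/(13757/9) = 9/13757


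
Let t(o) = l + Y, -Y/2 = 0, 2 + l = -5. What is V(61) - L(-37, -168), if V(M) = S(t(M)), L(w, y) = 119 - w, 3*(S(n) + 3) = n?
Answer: -484/3 ≈ -161.33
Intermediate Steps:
l = -7 (l = -2 - 5 = -7)
Y = 0 (Y = -2*0 = 0)
t(o) = -7 (t(o) = -7 + 0 = -7)
S(n) = -3 + n/3
V(M) = -16/3 (V(M) = -3 + (⅓)*(-7) = -3 - 7/3 = -16/3)
V(61) - L(-37, -168) = -16/3 - (119 - 1*(-37)) = -16/3 - (119 + 37) = -16/3 - 1*156 = -16/3 - 156 = -484/3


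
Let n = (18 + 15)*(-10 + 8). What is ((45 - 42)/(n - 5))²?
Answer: 9/5041 ≈ 0.0017854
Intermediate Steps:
n = -66 (n = 33*(-2) = -66)
((45 - 42)/(n - 5))² = ((45 - 42)/(-66 - 5))² = (3/(-71))² = (3*(-1/71))² = (-3/71)² = 9/5041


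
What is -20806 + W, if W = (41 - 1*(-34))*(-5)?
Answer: -21181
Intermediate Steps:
W = -375 (W = (41 + 34)*(-5) = 75*(-5) = -375)
-20806 + W = -20806 - 375 = -21181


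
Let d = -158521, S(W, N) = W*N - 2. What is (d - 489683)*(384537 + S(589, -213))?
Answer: -167935395912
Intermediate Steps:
S(W, N) = -2 + N*W (S(W, N) = N*W - 2 = -2 + N*W)
(d - 489683)*(384537 + S(589, -213)) = (-158521 - 489683)*(384537 + (-2 - 213*589)) = -648204*(384537 + (-2 - 125457)) = -648204*(384537 - 125459) = -648204*259078 = -167935395912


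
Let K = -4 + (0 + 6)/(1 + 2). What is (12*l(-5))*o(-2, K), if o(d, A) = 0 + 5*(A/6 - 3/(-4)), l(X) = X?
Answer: -125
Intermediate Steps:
K = -2 (K = -4 + 6/3 = -4 + 6*(⅓) = -4 + 2 = -2)
o(d, A) = 15/4 + 5*A/6 (o(d, A) = 0 + 5*(A*(⅙) - 3*(-¼)) = 0 + 5*(A/6 + ¾) = 0 + 5*(¾ + A/6) = 0 + (15/4 + 5*A/6) = 15/4 + 5*A/6)
(12*l(-5))*o(-2, K) = (12*(-5))*(15/4 + (⅚)*(-2)) = -60*(15/4 - 5/3) = -60*25/12 = -125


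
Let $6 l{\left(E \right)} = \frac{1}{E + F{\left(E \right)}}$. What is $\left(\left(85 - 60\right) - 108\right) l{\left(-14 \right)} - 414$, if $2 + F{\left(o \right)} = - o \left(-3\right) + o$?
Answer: $- \frac{178765}{432} \approx -413.81$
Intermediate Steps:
$F{\left(o \right)} = -2 + 4 o$ ($F{\left(o \right)} = -2 - \left(- o + o \left(-3\right)\right) = -2 + \left(- \left(-3\right) o + o\right) = -2 + \left(3 o + o\right) = -2 + 4 o$)
$l{\left(E \right)} = \frac{1}{6 \left(-2 + 5 E\right)}$ ($l{\left(E \right)} = \frac{1}{6 \left(E + \left(-2 + 4 E\right)\right)} = \frac{1}{6 \left(-2 + 5 E\right)}$)
$\left(\left(85 - 60\right) - 108\right) l{\left(-14 \right)} - 414 = \left(\left(85 - 60\right) - 108\right) \frac{1}{6 \left(-2 + 5 \left(-14\right)\right)} - 414 = \left(25 - 108\right) \frac{1}{6 \left(-2 - 70\right)} - 414 = - 83 \frac{1}{6 \left(-72\right)} - 414 = - 83 \cdot \frac{1}{6} \left(- \frac{1}{72}\right) - 414 = \left(-83\right) \left(- \frac{1}{432}\right) - 414 = \frac{83}{432} - 414 = - \frac{178765}{432}$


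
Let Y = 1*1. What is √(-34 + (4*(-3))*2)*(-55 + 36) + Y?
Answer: 1 - 19*I*√58 ≈ 1.0 - 144.7*I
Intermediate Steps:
Y = 1
√(-34 + (4*(-3))*2)*(-55 + 36) + Y = √(-34 + (4*(-3))*2)*(-55 + 36) + 1 = √(-34 - 12*2)*(-19) + 1 = √(-34 - 24)*(-19) + 1 = √(-58)*(-19) + 1 = (I*√58)*(-19) + 1 = -19*I*√58 + 1 = 1 - 19*I*√58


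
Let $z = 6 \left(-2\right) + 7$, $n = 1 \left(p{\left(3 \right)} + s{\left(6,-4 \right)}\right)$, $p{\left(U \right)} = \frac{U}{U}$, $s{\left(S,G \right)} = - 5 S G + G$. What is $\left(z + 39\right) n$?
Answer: $3978$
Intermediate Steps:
$s{\left(S,G \right)} = G - 5 G S$ ($s{\left(S,G \right)} = - 5 G S + G = G - 5 G S$)
$p{\left(U \right)} = 1$
$n = 117$ ($n = 1 \left(1 - 4 \left(1 - 30\right)\right) = 1 \left(1 - -116\right) = 1 \left(1 + 116\right) = 1 \cdot 117 = 117$)
$z = -5$ ($z = -12 + 7 = -5$)
$\left(z + 39\right) n = \left(-5 + 39\right) 117 = 34 \cdot 117 = 3978$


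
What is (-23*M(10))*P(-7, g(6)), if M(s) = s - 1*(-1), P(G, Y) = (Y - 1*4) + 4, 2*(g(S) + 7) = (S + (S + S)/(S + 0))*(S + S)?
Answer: -10373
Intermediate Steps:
g(S) = -7 + S*(2 + S) (g(S) = -7 + ((S + (S + S)/(S + 0))*(S + S))/2 = -7 + ((S + (2*S)/S)*(2*S))/2 = -7 + ((S + 2)*(2*S))/2 = -7 + ((2 + S)*(2*S))/2 = -7 + (2*S*(2 + S))/2 = -7 + S*(2 + S))
P(G, Y) = Y (P(G, Y) = (Y - 4) + 4 = (-4 + Y) + 4 = Y)
M(s) = 1 + s (M(s) = s + 1 = 1 + s)
(-23*M(10))*P(-7, g(6)) = (-23*(1 + 10))*(-7 + 6² + 2*6) = (-23*11)*(-7 + 36 + 12) = -253*41 = -10373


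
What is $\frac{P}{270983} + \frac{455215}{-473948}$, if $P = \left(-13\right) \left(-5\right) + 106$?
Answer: $- \frac{123274481237}{128431850884} \approx -0.95984$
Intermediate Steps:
$P = 171$ ($P = 65 + 106 = 171$)
$\frac{P}{270983} + \frac{455215}{-473948} = \frac{171}{270983} + \frac{455215}{-473948} = 171 \cdot \frac{1}{270983} + 455215 \left(- \frac{1}{473948}\right) = \frac{171}{270983} - \frac{455215}{473948} = - \frac{123274481237}{128431850884}$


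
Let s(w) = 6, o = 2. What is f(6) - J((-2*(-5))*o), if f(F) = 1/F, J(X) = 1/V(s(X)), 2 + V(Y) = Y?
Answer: -1/12 ≈ -0.083333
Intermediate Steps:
V(Y) = -2 + Y
J(X) = ¼ (J(X) = 1/(-2 + 6) = 1/4 = ¼)
f(6) - J((-2*(-5))*o) = 1/6 - 1*¼ = ⅙ - ¼ = -1/12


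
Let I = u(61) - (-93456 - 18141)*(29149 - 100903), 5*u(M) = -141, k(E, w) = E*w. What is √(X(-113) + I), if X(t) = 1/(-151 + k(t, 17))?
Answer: I*√214861279263957830/5180 ≈ 89485.0*I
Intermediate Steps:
X(t) = 1/(-151 + 17*t) (X(t) = 1/(-151 + t*17) = 1/(-151 + 17*t))
u(M) = -141/5 (u(M) = (⅕)*(-141) = -141/5)
I = -40037655831/5 (I = -141/5 - (-93456 - 18141)*(29149 - 100903) = -141/5 - (-111597)*(-71754) = -141/5 - 1*8007531138 = -141/5 - 8007531138 = -40037655831/5 ≈ -8.0075e+9)
√(X(-113) + I) = √(1/(-151 + 17*(-113)) - 40037655831/5) = √(1/(-151 - 1921) - 40037655831/5) = √(1/(-2072) - 40037655831/5) = √(-1/2072 - 40037655831/5) = √(-82958022881837/10360) = I*√214861279263957830/5180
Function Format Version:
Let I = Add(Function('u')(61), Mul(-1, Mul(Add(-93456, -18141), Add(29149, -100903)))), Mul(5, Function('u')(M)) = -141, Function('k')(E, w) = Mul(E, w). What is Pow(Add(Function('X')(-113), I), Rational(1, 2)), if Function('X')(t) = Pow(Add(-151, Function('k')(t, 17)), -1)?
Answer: Mul(Rational(1, 5180), I, Pow(214861279263957830, Rational(1, 2))) ≈ Mul(89485., I)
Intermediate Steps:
Function('X')(t) = Pow(Add(-151, Mul(17, t)), -1) (Function('X')(t) = Pow(Add(-151, Mul(t, 17)), -1) = Pow(Add(-151, Mul(17, t)), -1))
Function('u')(M) = Rational(-141, 5) (Function('u')(M) = Mul(Rational(1, 5), -141) = Rational(-141, 5))
I = Rational(-40037655831, 5) (I = Add(Rational(-141, 5), Mul(-1, Mul(Add(-93456, -18141), Add(29149, -100903)))) = Add(Rational(-141, 5), Mul(-1, Mul(-111597, -71754))) = Add(Rational(-141, 5), Mul(-1, 8007531138)) = Add(Rational(-141, 5), -8007531138) = Rational(-40037655831, 5) ≈ -8.0075e+9)
Pow(Add(Function('X')(-113), I), Rational(1, 2)) = Pow(Add(Pow(Add(-151, Mul(17, -113)), -1), Rational(-40037655831, 5)), Rational(1, 2)) = Pow(Add(Pow(Add(-151, -1921), -1), Rational(-40037655831, 5)), Rational(1, 2)) = Pow(Add(Pow(-2072, -1), Rational(-40037655831, 5)), Rational(1, 2)) = Pow(Add(Rational(-1, 2072), Rational(-40037655831, 5)), Rational(1, 2)) = Pow(Rational(-82958022881837, 10360), Rational(1, 2)) = Mul(Rational(1, 5180), I, Pow(214861279263957830, Rational(1, 2)))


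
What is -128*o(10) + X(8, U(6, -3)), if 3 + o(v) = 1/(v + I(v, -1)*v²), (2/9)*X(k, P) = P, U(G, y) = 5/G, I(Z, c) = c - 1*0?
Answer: 70051/180 ≈ 389.17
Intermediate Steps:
I(Z, c) = c (I(Z, c) = c + 0 = c)
X(k, P) = 9*P/2
o(v) = -3 + 1/(v - v²)
-128*o(10) + X(8, U(6, -3)) = -128*(1 - 3*10 + 3*10²)/(10*(1 - 1*10)) + 9*(5/6)/2 = -64*(1 - 30 + 3*100)/(5*(1 - 10)) + 9*(5*(⅙))/2 = -64*(1 - 30 + 300)/(5*(-9)) + (9/2)*(⅚) = -64*(-1)*271/(5*9) + 15/4 = -128*(-271/90) + 15/4 = 17344/45 + 15/4 = 70051/180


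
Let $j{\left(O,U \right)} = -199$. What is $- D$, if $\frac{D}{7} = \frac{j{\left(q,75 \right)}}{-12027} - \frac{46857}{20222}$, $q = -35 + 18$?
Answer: $\frac{3916674727}{243209994} \approx 16.104$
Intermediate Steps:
$q = -17$
$D = - \frac{3916674727}{243209994}$ ($D = 7 \left(- \frac{199}{-12027} - \frac{46857}{20222}\right) = 7 \left(\left(-199\right) \left(- \frac{1}{12027}\right) - \frac{46857}{20222}\right) = 7 \left(\frac{199}{12027} - \frac{46857}{20222}\right) = 7 \left(- \frac{559524961}{243209994}\right) = - \frac{3916674727}{243209994} \approx -16.104$)
$- D = \left(-1\right) \left(- \frac{3916674727}{243209994}\right) = \frac{3916674727}{243209994}$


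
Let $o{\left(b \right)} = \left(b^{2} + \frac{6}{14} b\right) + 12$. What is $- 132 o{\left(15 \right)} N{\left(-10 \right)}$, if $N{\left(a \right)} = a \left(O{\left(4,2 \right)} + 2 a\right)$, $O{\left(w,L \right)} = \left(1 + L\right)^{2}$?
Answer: $- \frac{24742080}{7} \approx -3.5346 \cdot 10^{6}$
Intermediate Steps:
$N{\left(a \right)} = a \left(9 + 2 a\right)$ ($N{\left(a \right)} = a \left(\left(1 + 2\right)^{2} + 2 a\right) = a \left(3^{2} + 2 a\right) = a \left(9 + 2 a\right)$)
$o{\left(b \right)} = 12 + b^{2} + \frac{3 b}{7}$ ($o{\left(b \right)} = \left(b^{2} + 6 \cdot \frac{1}{14} b\right) + 12 = \left(b^{2} + \frac{3 b}{7}\right) + 12 = 12 + b^{2} + \frac{3 b}{7}$)
$- 132 o{\left(15 \right)} N{\left(-10 \right)} = - 132 \left(12 + 15^{2} + \frac{3}{7} \cdot 15\right) \left(- 10 \left(9 + 2 \left(-10\right)\right)\right) = - 132 \left(12 + 225 + \frac{45}{7}\right) \left(- 10 \left(9 - 20\right)\right) = \left(-132\right) \frac{1704}{7} \left(\left(-10\right) \left(-11\right)\right) = \left(- \frac{224928}{7}\right) 110 = - \frac{24742080}{7}$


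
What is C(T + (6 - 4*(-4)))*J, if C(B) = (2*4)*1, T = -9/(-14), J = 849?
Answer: 6792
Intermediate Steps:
T = 9/14 (T = -9*(-1/14) = 9/14 ≈ 0.64286)
C(B) = 8 (C(B) = 8*1 = 8)
C(T + (6 - 4*(-4)))*J = 8*849 = 6792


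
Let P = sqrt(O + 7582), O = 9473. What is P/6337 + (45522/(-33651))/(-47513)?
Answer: 5058/177651107 + 3*sqrt(1895)/6337 ≈ 0.020637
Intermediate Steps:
P = 3*sqrt(1895) (P = sqrt(9473 + 7582) = sqrt(17055) = 3*sqrt(1895) ≈ 130.59)
P/6337 + (45522/(-33651))/(-47513) = (3*sqrt(1895))/6337 + (45522/(-33651))/(-47513) = (3*sqrt(1895))*(1/6337) + (45522*(-1/33651))*(-1/47513) = 3*sqrt(1895)/6337 - 5058/3739*(-1/47513) = 3*sqrt(1895)/6337 + 5058/177651107 = 5058/177651107 + 3*sqrt(1895)/6337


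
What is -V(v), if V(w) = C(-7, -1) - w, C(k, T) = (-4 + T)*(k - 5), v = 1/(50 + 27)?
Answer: -4619/77 ≈ -59.987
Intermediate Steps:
v = 1/77 ≈ 0.012987
C(k, T) = (-5 + k)*(-4 + T) (C(k, T) = (-4 + T)*(-5 + k) = (-5 + k)*(-4 + T))
V(w) = 60 - w (V(w) = (20 - 5*(-1) - 4*(-7) - 1*(-7)) - w = (20 + 5 + 28 + 7) - w = 60 - w)
-V(v) = -(60 - 1*1/77) = -(60 - 1/77) = -1*4619/77 = -4619/77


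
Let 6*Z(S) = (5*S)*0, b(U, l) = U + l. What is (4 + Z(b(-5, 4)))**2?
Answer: 16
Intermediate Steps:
Z(S) = 0 (Z(S) = ((5*S)*0)/6 = (1/6)*0 = 0)
(4 + Z(b(-5, 4)))**2 = (4 + 0)**2 = 4**2 = 16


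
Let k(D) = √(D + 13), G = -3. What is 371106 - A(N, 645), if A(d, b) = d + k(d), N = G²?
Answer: 371097 - √22 ≈ 3.7109e+5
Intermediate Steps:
k(D) = √(13 + D)
N = 9 (N = (-3)² = 9)
A(d, b) = d + √(13 + d)
371106 - A(N, 645) = 371106 - (9 + √(13 + 9)) = 371106 - (9 + √22) = 371106 + (-9 - √22) = 371097 - √22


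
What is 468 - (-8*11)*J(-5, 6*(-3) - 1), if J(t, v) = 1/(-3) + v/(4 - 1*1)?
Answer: -356/3 ≈ -118.67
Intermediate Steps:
J(t, v) = -⅓ + v/3 (J(t, v) = 1*(-⅓) + v/(4 - 1) = -⅓ + v/3)
468 - (-8*11)*J(-5, 6*(-3) - 1) = 468 - (-8*11)*(-⅓ + (6*(-3) - 1)/3) = 468 - (-88)*(-⅓ + (-18 - 1)/3) = 468 - (-88)*(-⅓ + (⅓)*(-19)) = 468 - (-88)*(-⅓ - 19/3) = 468 - (-88)*(-20)/3 = 468 - 1*1760/3 = 468 - 1760/3 = -356/3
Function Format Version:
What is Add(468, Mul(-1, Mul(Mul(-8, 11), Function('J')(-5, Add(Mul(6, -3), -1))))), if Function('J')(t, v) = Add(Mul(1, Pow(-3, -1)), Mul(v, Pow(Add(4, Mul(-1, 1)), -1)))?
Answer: Rational(-356, 3) ≈ -118.67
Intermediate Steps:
Function('J')(t, v) = Add(Rational(-1, 3), Mul(Rational(1, 3), v)) (Function('J')(t, v) = Add(Mul(1, Rational(-1, 3)), Mul(v, Pow(Add(4, -1), -1))) = Add(Rational(-1, 3), Mul(v, Pow(3, -1))) = Add(Rational(-1, 3), Mul(v, Rational(1, 3))) = Add(Rational(-1, 3), Mul(Rational(1, 3), v)))
Add(468, Mul(-1, Mul(Mul(-8, 11), Function('J')(-5, Add(Mul(6, -3), -1))))) = Add(468, Mul(-1, Mul(Mul(-8, 11), Add(Rational(-1, 3), Mul(Rational(1, 3), Add(Mul(6, -3), -1)))))) = Add(468, Mul(-1, Mul(-88, Add(Rational(-1, 3), Mul(Rational(1, 3), Add(-18, -1)))))) = Add(468, Mul(-1, Mul(-88, Add(Rational(-1, 3), Mul(Rational(1, 3), -19))))) = Add(468, Mul(-1, Mul(-88, Add(Rational(-1, 3), Rational(-19, 3))))) = Add(468, Mul(-1, Mul(-88, Rational(-20, 3)))) = Add(468, Mul(-1, Rational(1760, 3))) = Add(468, Rational(-1760, 3)) = Rational(-356, 3)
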